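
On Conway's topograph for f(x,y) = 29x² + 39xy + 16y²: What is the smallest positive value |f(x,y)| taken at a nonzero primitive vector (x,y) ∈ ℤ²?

translate: b→-19 (≡39 mod 58), so (29,39,16)→(29,-19,6)
flip: (29,-19,6)→(6,19,29)
translate: b→-5 (≡19 mod 12), so (6,19,29)→(6,-5,15)
reduced (well bottom): (6,-5,15) with a≤c, −a<b≤a
well minimum = a = 6

6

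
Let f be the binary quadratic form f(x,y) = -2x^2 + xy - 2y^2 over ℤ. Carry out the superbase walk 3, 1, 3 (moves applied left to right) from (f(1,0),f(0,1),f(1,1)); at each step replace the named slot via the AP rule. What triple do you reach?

start (-2,-2,-3) = (f(1,0),f(0,1),f(1,1))
replace slot 3: 2·((-2)+(-2)) − (-3) = -5 → (-2,-2,-5)
replace slot 1: 2·((-2)+(-5)) − (-2) = -12 → (-12,-2,-5)
replace slot 3: 2·((-12)+(-2)) − (-5) = -23 → (-12,-2,-23)

-12,-2,-23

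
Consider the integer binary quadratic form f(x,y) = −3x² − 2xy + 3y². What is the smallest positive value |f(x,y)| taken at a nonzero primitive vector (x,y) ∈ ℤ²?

descent: ρ → (3,2,-3)  [lands on river]
river: ρ → (-3,4,2)
river: ρ → (2,4,-3)
river: ρ → (-3,2,3)
river: ρ → (3,4,-2)
river: ρ → (-2,4,3)
closes: descent 1, river 6
min |a| on river = 2

2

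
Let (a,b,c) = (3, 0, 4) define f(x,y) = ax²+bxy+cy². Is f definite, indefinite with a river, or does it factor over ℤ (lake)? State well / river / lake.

D = b²−4ac = 0² − 4·3·4 = -48
D < 0 ⇒ definite ⇒ every region one sign ⇒ single well

well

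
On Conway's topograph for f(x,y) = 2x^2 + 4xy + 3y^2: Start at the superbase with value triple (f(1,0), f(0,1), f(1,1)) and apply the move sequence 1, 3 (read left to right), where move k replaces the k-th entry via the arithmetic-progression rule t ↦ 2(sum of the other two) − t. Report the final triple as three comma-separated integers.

start (2,3,9) = (f(1,0),f(0,1),f(1,1))
replace slot 1: 2·(3+9) − 2 = 22 → (22,3,9)
replace slot 3: 2·(22+3) − 9 = 41 → (22,3,41)

22,3,41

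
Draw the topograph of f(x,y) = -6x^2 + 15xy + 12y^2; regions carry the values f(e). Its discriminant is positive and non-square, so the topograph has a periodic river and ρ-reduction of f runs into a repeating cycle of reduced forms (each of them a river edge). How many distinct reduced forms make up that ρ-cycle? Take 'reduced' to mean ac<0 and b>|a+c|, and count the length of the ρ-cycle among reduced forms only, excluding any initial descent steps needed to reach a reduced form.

D = 513, ⌊√D⌋ = 22
river: ρ → (12,9,-9)
river: ρ → (-9,9,12)
river: ρ → (12,15,-6)
river: ρ → (-6,21,3)
river: ρ → (3,21,-6)
river: ρ → (-6,15,12)
ρ-cycle length = 6 (tail of 0 descent steps not counted)

6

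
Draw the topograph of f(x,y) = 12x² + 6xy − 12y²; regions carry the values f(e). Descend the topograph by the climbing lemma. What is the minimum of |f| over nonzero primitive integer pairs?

river: ρ → (-12,18,6)
river: ρ → (6,18,-12)
river: ρ → (-12,6,12)
river: ρ → (12,18,-6)
river: ρ → (-6,18,12)
river: ρ → (12,6,-12)
closes: descent 0, river 6
min |a| on river = 6

6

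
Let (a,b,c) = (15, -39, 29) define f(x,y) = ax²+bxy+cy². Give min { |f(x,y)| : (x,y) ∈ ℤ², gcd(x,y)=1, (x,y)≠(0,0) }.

translate: b→-9 (≡-39 mod 30), so (15,-39,29)→(15,-9,5)
flip: (15,-9,5)→(5,9,15)
translate: b→-1 (≡9 mod 10), so (5,9,15)→(5,-1,11)
reduced (well bottom): (5,-1,11) with a≤c, −a<b≤a
well minimum = a = 5

5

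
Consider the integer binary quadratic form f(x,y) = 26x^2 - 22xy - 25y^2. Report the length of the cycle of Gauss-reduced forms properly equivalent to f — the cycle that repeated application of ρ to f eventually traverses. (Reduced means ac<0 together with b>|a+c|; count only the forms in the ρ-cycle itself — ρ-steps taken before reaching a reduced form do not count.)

D = 3084, ⌊√D⌋ = 55
descent: ρ → (-25,22,26)  [lands on river]
river: ρ → (26,30,-21)
river: ρ → (-21,54,2)
river: ρ → (2,54,-21)
river: ρ → (-21,30,26)
river: ρ → (26,22,-25)
river: ρ → (-25,28,23)
river: ρ → (23,18,-30)
river: ρ → (-30,42,11)
river: ρ → (11,46,-22)
river: ρ → (-22,42,15)
river: ρ → (15,48,-13)
river: ρ → (-13,30,42)
river: ρ → (42,54,-1)
river: ρ → (-1,54,42)
river: ρ → (42,30,-13)
river: ρ → (-13,48,15)
river: ρ → (15,42,-22)
river: ρ → (-22,46,11)
river: ρ → (11,42,-30)
river: ρ → (-30,18,23)
river: ρ → (23,28,-25)
ρ-cycle length = 22 (tail of 1 descent step not counted)

22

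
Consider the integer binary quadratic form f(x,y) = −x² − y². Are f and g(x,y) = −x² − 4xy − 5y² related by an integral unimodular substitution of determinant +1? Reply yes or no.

D₁ = -4, D₂ = -4
f is negative-definite; reduce −f:
−f: reduced (well bottom): (1,0,1) with a≤c, −a<b≤a
flip sign back: reduced form of f is (-1,0,-1)
g is negative-definite; reduce −g:
−g: translate: b→0 (≡4 mod 2), so (1,4,5)→(1,0,1)
−g: reduced (well bottom): (1,0,1) with a≤c, −a<b≤a
flip sign back: reduced form of g is (-1,0,-1)
reduced forms (-1, 0, -1) vs (-1, 0, -1) ⇒ equivalent

yes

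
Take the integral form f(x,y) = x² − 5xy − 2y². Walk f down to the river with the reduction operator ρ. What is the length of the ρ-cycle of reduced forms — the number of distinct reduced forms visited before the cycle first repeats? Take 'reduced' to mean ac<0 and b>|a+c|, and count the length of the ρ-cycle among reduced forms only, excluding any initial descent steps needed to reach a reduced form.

D = 33, ⌊√D⌋ = 5
descent: ρ → (-2,5,1)  [lands on river]
river: ρ → (1,5,-2)
river: ρ → (-2,3,3)
river: ρ → (3,3,-2)
ρ-cycle length = 4 (tail of 1 descent step not counted)

4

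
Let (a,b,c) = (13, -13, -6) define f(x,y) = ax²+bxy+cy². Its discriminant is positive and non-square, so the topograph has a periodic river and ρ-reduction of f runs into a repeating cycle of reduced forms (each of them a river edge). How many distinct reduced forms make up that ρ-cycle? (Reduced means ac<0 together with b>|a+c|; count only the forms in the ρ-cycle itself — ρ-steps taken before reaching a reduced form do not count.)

D = 481, ⌊√D⌋ = 21
descent: ρ → (-6,13,13)  [lands on river]
river: ρ → (13,13,-6)
river: ρ → (-6,11,15)
river: ρ → (15,19,-2)
river: ρ → (-2,21,5)
river: ρ → (5,19,-6)
river: ρ → (-6,17,8)
river: ρ → (8,15,-8)
river: ρ → (-8,17,6)
river: ρ → (6,19,-5)
river: ρ → (-5,21,2)
river: ρ → (2,19,-15)
river: ρ → (-15,11,6)
river: ρ → (6,13,-13)
river: ρ → (-13,13,6)
river: ρ → (6,11,-15)
river: ρ → (-15,19,2)
river: ρ → (2,21,-5)
river: ρ → (-5,19,6)
river: ρ → (6,17,-8)
river: ρ → (-8,15,8)
river: ρ → (8,17,-6)
river: ρ → (-6,19,5)
river: ρ → (5,21,-2)
river: ρ → (-2,19,15)
river: ρ → (15,11,-6)
ρ-cycle length = 26 (tail of 1 descent step not counted)

26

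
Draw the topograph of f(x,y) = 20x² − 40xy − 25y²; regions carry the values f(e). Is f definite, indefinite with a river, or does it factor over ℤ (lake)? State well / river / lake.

D = b²−4ac = (-40)² − 4·20·(-25) = 3600
D = 60² is a perfect square ⇒ form factors over ℤ ⇒ lakes

lake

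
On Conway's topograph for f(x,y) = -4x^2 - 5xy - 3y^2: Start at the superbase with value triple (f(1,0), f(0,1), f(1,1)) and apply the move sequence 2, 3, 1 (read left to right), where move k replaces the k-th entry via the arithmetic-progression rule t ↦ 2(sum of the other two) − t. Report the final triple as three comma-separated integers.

start (-4,-3,-12) = (f(1,0),f(0,1),f(1,1))
replace slot 2: 2·((-4)+(-12)) − (-3) = -29 → (-4,-29,-12)
replace slot 3: 2·((-4)+(-29)) − (-12) = -54 → (-4,-29,-54)
replace slot 1: 2·((-29)+(-54)) − (-4) = -162 → (-162,-29,-54)

-162,-29,-54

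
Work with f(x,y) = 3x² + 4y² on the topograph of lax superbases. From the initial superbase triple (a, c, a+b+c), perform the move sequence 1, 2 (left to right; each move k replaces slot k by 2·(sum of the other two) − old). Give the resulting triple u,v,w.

start (3,4,7) = (f(1,0),f(0,1),f(1,1))
replace slot 1: 2·(4+7) − 3 = 19 → (19,4,7)
replace slot 2: 2·(19+7) − 4 = 48 → (19,48,7)

19,48,7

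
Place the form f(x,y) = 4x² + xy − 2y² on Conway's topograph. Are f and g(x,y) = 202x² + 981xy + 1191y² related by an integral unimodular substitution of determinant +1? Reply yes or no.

D₁ = 33, D₂ = 33
river cycle of f (length 4): (-2, 3, 3), (3, 3, -2), (-2, 5, 1), (1, 5, -2)
river cycle of g (length 4): (-2, 3, 3), (3, 3, -2), (-2, 5, 1), (1, 5, -2)
cycles coincide ⇒ equivalent

yes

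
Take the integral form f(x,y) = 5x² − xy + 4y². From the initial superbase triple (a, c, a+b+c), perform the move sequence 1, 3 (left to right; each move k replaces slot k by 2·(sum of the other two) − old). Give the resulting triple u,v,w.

start (5,4,8) = (f(1,0),f(0,1),f(1,1))
replace slot 1: 2·(4+8) − 5 = 19 → (19,4,8)
replace slot 3: 2·(19+4) − 8 = 38 → (19,4,38)

19,4,38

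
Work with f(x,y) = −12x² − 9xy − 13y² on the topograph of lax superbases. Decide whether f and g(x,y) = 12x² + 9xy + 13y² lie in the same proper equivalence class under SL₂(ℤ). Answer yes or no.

D₁ = -543, D₂ = -543
f is negative-definite; reduce −f:
−f: reduced (well bottom): (12,9,13) with a≤c, −a<b≤a
flip sign back: reduced form of f is (-12,-9,-13)
g: reduced (well bottom): (12,9,13) with a≤c, −a<b≤a
reduced forms (-12, -9, -13) vs (12, 9, 13) ⇒ inequivalent

no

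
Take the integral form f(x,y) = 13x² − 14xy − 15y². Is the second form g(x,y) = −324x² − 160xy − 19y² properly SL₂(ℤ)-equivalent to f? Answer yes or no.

D₁ = 976, D₂ = 976
river cycle of f (length 26): (-15, 14, 13), (13, 12, -16), (-16, 20, 9), (9, 16, -20), (-20, 24, 5), (5, 26, -15), (-15, 4, 16), (16, 28, -3), (-3, 26, 25), (25, 24, -4), … (16 more)
river cycle of g (length 26): (-19, 8, 12), (12, 16, -15), (-15, 14, 13), (13, 12, -16), (-16, 20, 9), (9, 16, -20), (-20, 24, 5), (5, 26, -15), (-15, 4, 16), (16, 28, -3), … (16 more)
cycles coincide ⇒ equivalent

yes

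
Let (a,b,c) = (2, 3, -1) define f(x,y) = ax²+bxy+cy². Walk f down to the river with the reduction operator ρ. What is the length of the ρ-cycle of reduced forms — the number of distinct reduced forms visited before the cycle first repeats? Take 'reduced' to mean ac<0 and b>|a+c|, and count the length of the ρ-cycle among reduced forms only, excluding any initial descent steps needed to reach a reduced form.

D = 17, ⌊√D⌋ = 4
river: ρ → (-1,3,2)
river: ρ → (2,1,-2)
river: ρ → (-2,3,1)
river: ρ → (1,3,-2)
river: ρ → (-2,1,2)
river: ρ → (2,3,-1)
ρ-cycle length = 6 (tail of 0 descent steps not counted)

6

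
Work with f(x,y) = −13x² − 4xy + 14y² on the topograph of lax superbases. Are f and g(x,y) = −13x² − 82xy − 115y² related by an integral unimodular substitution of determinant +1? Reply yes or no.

D₁ = 744, D₂ = 744
river cycle of f (length 10): (14, 4, -13), (-13, 22, 5), (5, 18, -21), (-21, 24, 2), (2, 24, -21), (-21, 18, 5), (5, 22, -13), (-13, 4, 14), (14, 24, -3), (-3, 24, 14)
river cycle of g (length 10): (-13, 22, 5), (5, 18, -21), (-21, 24, 2), (2, 24, -21), (-21, 18, 5), (5, 22, -13), (-13, 4, 14), (14, 24, -3), (-3, 24, 14), (14, 4, -13)
cycles coincide ⇒ equivalent

yes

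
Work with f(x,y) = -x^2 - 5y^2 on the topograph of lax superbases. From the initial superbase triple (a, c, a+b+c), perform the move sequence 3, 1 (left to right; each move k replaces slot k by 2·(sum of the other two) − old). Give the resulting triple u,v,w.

start (-1,-5,-6) = (f(1,0),f(0,1),f(1,1))
replace slot 3: 2·((-1)+(-5)) − (-6) = -6 → (-1,-5,-6)
replace slot 1: 2·((-5)+(-6)) − (-1) = -21 → (-21,-5,-6)

-21,-5,-6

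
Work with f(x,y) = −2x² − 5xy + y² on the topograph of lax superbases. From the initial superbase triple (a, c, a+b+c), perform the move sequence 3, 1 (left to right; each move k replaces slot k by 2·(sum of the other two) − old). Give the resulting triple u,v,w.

start (-2,1,-6) = (f(1,0),f(0,1),f(1,1))
replace slot 3: 2·((-2)+1) − (-6) = 4 → (-2,1,4)
replace slot 1: 2·(1+4) − (-2) = 12 → (12,1,4)

12,1,4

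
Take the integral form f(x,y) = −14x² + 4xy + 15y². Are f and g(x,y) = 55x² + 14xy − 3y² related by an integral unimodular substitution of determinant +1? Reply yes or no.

D₁ = 856, D₂ = 856
river cycle of f (length 26): (15, 26, -3), (-3, 28, 6), (6, 20, -19), (-19, 18, 7), (7, 24, -10), (-10, 16, 15), (15, 14, -11), (-11, 8, 18), (18, 28, -1), (-1, 28, 18), … (16 more)
river cycle of g (length 26): (-3, 28, 6), (6, 20, -19), (-19, 18, 7), (7, 24, -10), (-10, 16, 15), (15, 14, -11), (-11, 8, 18), (18, 28, -1), (-1, 28, 18), (18, 8, -11), … (16 more)
cycles coincide ⇒ equivalent

yes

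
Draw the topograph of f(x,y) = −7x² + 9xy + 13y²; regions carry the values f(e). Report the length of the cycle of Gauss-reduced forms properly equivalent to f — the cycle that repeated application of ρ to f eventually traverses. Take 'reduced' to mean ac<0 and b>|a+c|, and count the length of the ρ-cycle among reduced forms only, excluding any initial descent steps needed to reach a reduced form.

D = 445, ⌊√D⌋ = 21
river: ρ → (13,17,-3)
river: ρ → (-3,19,7)
river: ρ → (7,9,-13)
river: ρ → (-13,17,3)
river: ρ → (3,19,-7)
river: ρ → (-7,9,13)
ρ-cycle length = 6 (tail of 0 descent steps not counted)

6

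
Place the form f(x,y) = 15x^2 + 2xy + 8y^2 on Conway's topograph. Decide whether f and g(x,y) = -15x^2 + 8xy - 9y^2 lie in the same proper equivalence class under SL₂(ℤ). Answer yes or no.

D₁ = -476, D₂ = -476
f: flip: (15,2,8)→(8,-2,15)
f: reduced (well bottom): (8,-2,15) with a≤c, −a<b≤a
g is negative-definite; reduce −g:
−g: flip: (15,-8,9)→(9,8,15)
−g: reduced (well bottom): (9,8,15) with a≤c, −a<b≤a
flip sign back: reduced form of g is (-9,-8,-15)
reduced forms (8, -2, 15) vs (-9, -8, -15) ⇒ inequivalent

no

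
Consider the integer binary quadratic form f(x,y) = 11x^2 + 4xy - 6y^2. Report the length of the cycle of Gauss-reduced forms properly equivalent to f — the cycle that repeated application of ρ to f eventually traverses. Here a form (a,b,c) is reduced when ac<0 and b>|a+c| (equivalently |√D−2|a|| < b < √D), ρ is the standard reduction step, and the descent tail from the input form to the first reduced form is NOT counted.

D = 280, ⌊√D⌋ = 16
descent: ρ → (-6,8,9)  [lands on river]
river: ρ → (9,10,-5)
river: ρ → (-5,10,9)
river: ρ → (9,8,-6)
river: ρ → (-6,16,1)
river: ρ → (1,16,-6)
ρ-cycle length = 6 (tail of 1 descent step not counted)

6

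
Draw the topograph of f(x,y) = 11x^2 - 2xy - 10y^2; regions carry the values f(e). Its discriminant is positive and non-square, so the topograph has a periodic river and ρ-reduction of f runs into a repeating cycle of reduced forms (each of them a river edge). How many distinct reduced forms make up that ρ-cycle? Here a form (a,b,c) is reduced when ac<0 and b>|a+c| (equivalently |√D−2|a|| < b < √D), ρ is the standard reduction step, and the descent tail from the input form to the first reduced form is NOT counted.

D = 444, ⌊√D⌋ = 21
descent: ρ → (-10,2,11)  [lands on river]
river: ρ → (11,20,-1)
river: ρ → (-1,20,11)
river: ρ → (11,2,-10)
river: ρ → (-10,18,3)
river: ρ → (3,18,-10)
ρ-cycle length = 6 (tail of 1 descent step not counted)

6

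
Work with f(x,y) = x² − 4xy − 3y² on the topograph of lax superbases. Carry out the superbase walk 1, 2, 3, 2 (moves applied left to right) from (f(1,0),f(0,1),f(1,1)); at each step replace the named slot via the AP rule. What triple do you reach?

start (1,-3,-6) = (f(1,0),f(0,1),f(1,1))
replace slot 1: 2·((-3)+(-6)) − 1 = -19 → (-19,-3,-6)
replace slot 2: 2·((-19)+(-6)) − (-3) = -47 → (-19,-47,-6)
replace slot 3: 2·((-19)+(-47)) − (-6) = -126 → (-19,-47,-126)
replace slot 2: 2·((-19)+(-126)) − (-47) = -243 → (-19,-243,-126)

-19,-243,-126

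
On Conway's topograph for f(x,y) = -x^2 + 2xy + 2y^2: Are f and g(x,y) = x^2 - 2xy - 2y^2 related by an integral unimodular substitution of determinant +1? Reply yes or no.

D₁ = 12, D₂ = 12
river cycle of f (length 2): (2, 2, -1), (-1, 2, 2)
river cycle of g (length 2): (-2, 2, 1), (1, 2, -2)
cycles differ ⇒ inequivalent

no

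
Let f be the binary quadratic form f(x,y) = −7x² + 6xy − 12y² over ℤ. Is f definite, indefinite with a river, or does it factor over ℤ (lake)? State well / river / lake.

D = b²−4ac = 6² − 4·(-7)·(-12) = -300
D < 0 ⇒ definite ⇒ every region one sign ⇒ single well

well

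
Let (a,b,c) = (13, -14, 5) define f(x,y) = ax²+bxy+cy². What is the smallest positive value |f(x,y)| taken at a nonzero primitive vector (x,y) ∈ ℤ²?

translate: b→12 (≡-14 mod 26), so (13,-14,5)→(13,12,4)
flip: (13,12,4)→(4,-12,13)
translate: b→4 (≡-12 mod 8), so (4,-12,13)→(4,4,5)
reduced (well bottom): (4,4,5) with a≤c, −a<b≤a
well minimum = a = 4

4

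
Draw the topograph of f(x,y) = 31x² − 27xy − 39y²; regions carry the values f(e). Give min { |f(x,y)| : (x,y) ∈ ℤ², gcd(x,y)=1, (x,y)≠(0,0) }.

descent: ρ → (-39,27,31)  [lands on river]
river: ρ → (31,35,-35)
river: ρ → (-35,35,31)
river: ρ → (31,27,-39)
river: ρ → (-39,51,19)
river: ρ → (19,63,-21)
river: ρ → (-21,63,19)
river: ρ → (19,51,-39)
closes: descent 1, river 8
min |a| on river = 19

19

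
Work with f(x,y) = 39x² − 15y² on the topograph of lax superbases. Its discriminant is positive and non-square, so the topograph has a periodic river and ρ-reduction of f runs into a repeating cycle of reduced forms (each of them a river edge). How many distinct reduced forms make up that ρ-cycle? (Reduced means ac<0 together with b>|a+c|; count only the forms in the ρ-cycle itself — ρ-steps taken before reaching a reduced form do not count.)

D = 2340, ⌊√D⌋ = 48
descent: ρ → (-15,30,24)  [lands on river]
river: ρ → (24,18,-21)
river: ρ → (-21,24,21)
river: ρ → (21,18,-24)
river: ρ → (-24,30,15)
river: ρ → (15,30,-24)
river: ρ → (-24,18,21)
river: ρ → (21,24,-21)
river: ρ → (-21,18,24)
river: ρ → (24,30,-15)
ρ-cycle length = 10 (tail of 1 descent step not counted)

10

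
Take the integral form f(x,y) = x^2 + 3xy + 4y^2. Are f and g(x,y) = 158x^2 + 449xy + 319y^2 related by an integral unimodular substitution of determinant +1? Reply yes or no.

D₁ = -7, D₂ = -7
f: translate: b→1 (≡3 mod 2), so (1,3,4)→(1,1,2)
f: reduced (well bottom): (1,1,2) with a≤c, −a<b≤a
g: translate: b→133 (≡449 mod 316), so (158,449,319)→(158,133,28)
g: flip: (158,133,28)→(28,-133,158)
g: translate: b→-21 (≡-133 mod 56), so (28,-133,158)→(28,-21,4)
g: flip: (28,-21,4)→(4,21,28)
g: translate: b→-3 (≡21 mod 8), so (4,21,28)→(4,-3,1)
g: flip: (4,-3,1)→(1,3,4)
g: translate: b→1 (≡3 mod 2), so (1,3,4)→(1,1,2)
g: reduced (well bottom): (1,1,2) with a≤c, −a<b≤a
reduced forms (1, 1, 2) vs (1, 1, 2) ⇒ equivalent

yes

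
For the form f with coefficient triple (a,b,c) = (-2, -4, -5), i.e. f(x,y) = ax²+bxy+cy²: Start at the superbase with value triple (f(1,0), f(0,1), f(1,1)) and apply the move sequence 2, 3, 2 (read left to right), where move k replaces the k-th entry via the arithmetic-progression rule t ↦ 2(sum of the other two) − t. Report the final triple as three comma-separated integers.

start (-2,-5,-11) = (f(1,0),f(0,1),f(1,1))
replace slot 2: 2·((-2)+(-11)) − (-5) = -21 → (-2,-21,-11)
replace slot 3: 2·((-2)+(-21)) − (-11) = -35 → (-2,-21,-35)
replace slot 2: 2·((-2)+(-35)) − (-21) = -53 → (-2,-53,-35)

-2,-53,-35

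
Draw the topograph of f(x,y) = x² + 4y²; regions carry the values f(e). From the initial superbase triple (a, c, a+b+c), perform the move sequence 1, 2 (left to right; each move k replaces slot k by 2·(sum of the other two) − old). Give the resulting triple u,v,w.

start (1,4,5) = (f(1,0),f(0,1),f(1,1))
replace slot 1: 2·(4+5) − 1 = 17 → (17,4,5)
replace slot 2: 2·(17+5) − 4 = 40 → (17,40,5)

17,40,5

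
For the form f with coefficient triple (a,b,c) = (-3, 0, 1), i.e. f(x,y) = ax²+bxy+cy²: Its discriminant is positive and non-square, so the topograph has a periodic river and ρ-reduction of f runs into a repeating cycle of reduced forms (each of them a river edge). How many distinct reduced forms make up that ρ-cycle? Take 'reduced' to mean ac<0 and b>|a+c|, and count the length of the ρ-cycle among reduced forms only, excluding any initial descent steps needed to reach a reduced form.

D = 12, ⌊√D⌋ = 3
descent: ρ → (1,2,-2)  [lands on river]
river: ρ → (-2,2,1)
ρ-cycle length = 2 (tail of 1 descent step not counted)

2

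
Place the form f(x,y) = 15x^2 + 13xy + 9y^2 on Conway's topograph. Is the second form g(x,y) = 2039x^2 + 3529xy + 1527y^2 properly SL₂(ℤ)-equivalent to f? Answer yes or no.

D₁ = -371, D₂ = -371
f: flip: (15,13,9)→(9,-13,15)
f: translate: b→5 (≡-13 mod 18), so (9,-13,15)→(9,5,11)
f: reduced (well bottom): (9,5,11) with a≤c, −a<b≤a
g: translate: b→-549 (≡3529 mod 4078), so (2039,3529,1527)→(2039,-549,37)
g: flip: (2039,-549,37)→(37,549,2039)
g: translate: b→31 (≡549 mod 74), so (37,549,2039)→(37,31,9)
g: flip: (37,31,9)→(9,-31,37)
g: translate: b→5 (≡-31 mod 18), so (9,-31,37)→(9,5,11)
g: reduced (well bottom): (9,5,11) with a≤c, −a<b≤a
reduced forms (9, 5, 11) vs (9, 5, 11) ⇒ equivalent

yes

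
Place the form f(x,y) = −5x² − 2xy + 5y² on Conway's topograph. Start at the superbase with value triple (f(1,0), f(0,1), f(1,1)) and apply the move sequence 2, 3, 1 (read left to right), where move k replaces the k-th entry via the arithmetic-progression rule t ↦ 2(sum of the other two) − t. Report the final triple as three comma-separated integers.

start (-5,5,-2) = (f(1,0),f(0,1),f(1,1))
replace slot 2: 2·((-5)+(-2)) − 5 = -19 → (-5,-19,-2)
replace slot 3: 2·((-5)+(-19)) − (-2) = -46 → (-5,-19,-46)
replace slot 1: 2·((-19)+(-46)) − (-5) = -125 → (-125,-19,-46)

-125,-19,-46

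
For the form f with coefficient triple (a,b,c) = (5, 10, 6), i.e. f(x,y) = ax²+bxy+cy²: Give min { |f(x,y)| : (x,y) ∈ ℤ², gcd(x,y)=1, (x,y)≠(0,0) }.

translate: b→0 (≡10 mod 10), so (5,10,6)→(5,0,1)
flip: (5,0,1)→(1,0,5)
reduced (well bottom): (1,0,5) with a≤c, −a<b≤a
well minimum = a = 1

1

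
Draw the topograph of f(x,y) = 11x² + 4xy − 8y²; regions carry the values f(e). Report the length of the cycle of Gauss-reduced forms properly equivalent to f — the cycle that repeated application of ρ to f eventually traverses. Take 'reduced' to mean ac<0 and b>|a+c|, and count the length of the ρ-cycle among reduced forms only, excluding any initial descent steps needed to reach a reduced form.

D = 368, ⌊√D⌋ = 19
river: ρ → (-8,12,7)
river: ρ → (7,16,-4)
river: ρ → (-4,16,7)
river: ρ → (7,12,-8)
river: ρ → (-8,4,11)
river: ρ → (11,18,-1)
river: ρ → (-1,18,11)
river: ρ → (11,4,-8)
ρ-cycle length = 8 (tail of 0 descent steps not counted)

8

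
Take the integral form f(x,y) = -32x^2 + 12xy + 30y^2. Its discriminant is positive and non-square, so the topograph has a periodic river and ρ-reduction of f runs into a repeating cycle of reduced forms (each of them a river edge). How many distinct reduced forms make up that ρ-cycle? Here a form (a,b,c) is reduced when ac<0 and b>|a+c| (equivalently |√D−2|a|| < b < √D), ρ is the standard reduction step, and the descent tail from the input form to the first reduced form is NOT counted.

D = 3984, ⌊√D⌋ = 63
river: ρ → (30,48,-14)
river: ρ → (-14,36,48)
river: ρ → (48,60,-2)
river: ρ → (-2,60,48)
river: ρ → (48,36,-14)
river: ρ → (-14,48,30)
river: ρ → (30,12,-32)
river: ρ → (-32,52,10)
river: ρ → (10,48,-42)
river: ρ → (-42,36,16)
river: ρ → (16,60,-6)
river: ρ → (-6,60,16)
river: ρ → (16,36,-42)
river: ρ → (-42,48,10)
river: ρ → (10,52,-32)
river: ρ → (-32,12,30)
ρ-cycle length = 16 (tail of 0 descent steps not counted)

16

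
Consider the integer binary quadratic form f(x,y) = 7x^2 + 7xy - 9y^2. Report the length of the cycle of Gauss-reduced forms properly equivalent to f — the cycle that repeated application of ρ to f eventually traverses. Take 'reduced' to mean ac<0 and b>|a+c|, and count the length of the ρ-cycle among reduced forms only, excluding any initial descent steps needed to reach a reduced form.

D = 301, ⌊√D⌋ = 17
river: ρ → (-9,11,5)
river: ρ → (5,9,-11)
river: ρ → (-11,13,3)
river: ρ → (3,17,-1)
river: ρ → (-1,17,3)
river: ρ → (3,13,-11)
river: ρ → (-11,9,5)
river: ρ → (5,11,-9)
river: ρ → (-9,7,7)
river: ρ → (7,7,-9)
ρ-cycle length = 10 (tail of 0 descent steps not counted)

10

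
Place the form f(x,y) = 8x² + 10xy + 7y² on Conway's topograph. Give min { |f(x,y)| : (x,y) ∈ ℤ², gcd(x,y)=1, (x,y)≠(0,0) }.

translate: b→-6 (≡10 mod 16), so (8,10,7)→(8,-6,5)
flip: (8,-6,5)→(5,6,8)
translate: b→-4 (≡6 mod 10), so (5,6,8)→(5,-4,7)
reduced (well bottom): (5,-4,7) with a≤c, −a<b≤a
well minimum = a = 5

5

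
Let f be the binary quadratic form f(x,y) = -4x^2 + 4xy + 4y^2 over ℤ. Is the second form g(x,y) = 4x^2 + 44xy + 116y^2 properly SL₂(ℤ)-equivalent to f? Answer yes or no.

D₁ = 80, D₂ = 80
river cycle of f (length 2): (4, 4, -4), (-4, 4, 4)
river cycle of g (length 2): (4, 4, -4), (-4, 4, 4)
cycles coincide ⇒ equivalent

yes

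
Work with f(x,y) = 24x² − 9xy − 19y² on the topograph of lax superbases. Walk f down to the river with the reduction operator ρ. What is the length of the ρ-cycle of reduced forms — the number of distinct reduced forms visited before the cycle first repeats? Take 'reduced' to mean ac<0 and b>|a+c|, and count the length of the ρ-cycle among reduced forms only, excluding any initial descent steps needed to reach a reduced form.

D = 1905, ⌊√D⌋ = 43
descent: ρ → (-19,9,24)  [lands on river]
river: ρ → (24,39,-4)
river: ρ → (-4,41,14)
river: ρ → (14,43,-1)
river: ρ → (-1,43,14)
river: ρ → (14,41,-4)
river: ρ → (-4,39,24)
river: ρ → (24,9,-19)
river: ρ → (-19,29,14)
river: ρ → (14,27,-21)
river: ρ → (-21,15,20)
river: ρ → (20,25,-16)
river: ρ → (-16,39,6)
river: ρ → (6,33,-34)
river: ρ → (-34,35,5)
river: ρ → (5,35,-34)
river: ρ → (-34,33,6)
river: ρ → (6,39,-16)
river: ρ → (-16,25,20)
river: ρ → (20,15,-21)
river: ρ → (-21,27,14)
river: ρ → (14,29,-19)
ρ-cycle length = 22 (tail of 1 descent step not counted)

22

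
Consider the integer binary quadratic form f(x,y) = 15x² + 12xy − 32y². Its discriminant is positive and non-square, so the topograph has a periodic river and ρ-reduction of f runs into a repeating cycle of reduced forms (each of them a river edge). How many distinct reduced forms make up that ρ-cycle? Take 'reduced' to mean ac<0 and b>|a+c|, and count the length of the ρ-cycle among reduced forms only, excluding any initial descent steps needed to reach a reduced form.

D = 2064, ⌊√D⌋ = 45
descent: ρ → (-32,-12,15)
descent: ρ → (15,42,-5)  [lands on river]
river: ρ → (-5,38,31)
river: ρ → (31,24,-12)
river: ρ → (-12,24,31)
river: ρ → (31,38,-5)
river: ρ → (-5,42,15)
river: ρ → (15,18,-29)
river: ρ → (-29,40,4)
river: ρ → (4,40,-29)
river: ρ → (-29,18,15)
ρ-cycle length = 10 (tail of 2 descent steps not counted)

10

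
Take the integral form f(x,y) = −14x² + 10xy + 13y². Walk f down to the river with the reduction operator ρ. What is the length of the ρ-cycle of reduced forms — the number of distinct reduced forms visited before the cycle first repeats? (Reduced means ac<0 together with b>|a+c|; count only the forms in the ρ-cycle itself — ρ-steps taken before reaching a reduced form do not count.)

D = 828, ⌊√D⌋ = 28
river: ρ → (13,16,-11)
river: ρ → (-11,28,1)
river: ρ → (1,28,-11)
river: ρ → (-11,16,13)
river: ρ → (13,10,-14)
river: ρ → (-14,18,9)
river: ρ → (9,18,-14)
river: ρ → (-14,10,13)
ρ-cycle length = 8 (tail of 0 descent steps not counted)

8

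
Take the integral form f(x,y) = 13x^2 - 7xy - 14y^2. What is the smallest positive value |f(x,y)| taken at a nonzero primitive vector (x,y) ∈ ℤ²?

descent: ρ → (-14,7,13)  [lands on river]
river: ρ → (13,19,-8)
river: ρ → (-8,13,19)
river: ρ → (19,25,-2)
river: ρ → (-2,27,6)
river: ρ → (6,21,-14)
closes: descent 1, river 6
min |a| on river = 2

2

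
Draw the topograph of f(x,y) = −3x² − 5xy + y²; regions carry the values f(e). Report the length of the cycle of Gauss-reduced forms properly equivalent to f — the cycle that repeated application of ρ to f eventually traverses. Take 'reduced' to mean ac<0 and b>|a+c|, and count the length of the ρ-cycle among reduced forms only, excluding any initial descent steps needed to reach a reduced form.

D = 37, ⌊√D⌋ = 6
descent: ρ → (1,5,-3)  [lands on river]
river: ρ → (-3,1,3)
river: ρ → (3,5,-1)
river: ρ → (-1,5,3)
river: ρ → (3,1,-3)
river: ρ → (-3,5,1)
ρ-cycle length = 6 (tail of 1 descent step not counted)

6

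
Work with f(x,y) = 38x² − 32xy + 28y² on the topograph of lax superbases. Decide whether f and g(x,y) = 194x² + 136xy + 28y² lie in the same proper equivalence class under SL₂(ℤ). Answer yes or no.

D₁ = -3232, D₂ = -3232
f: flip: (38,-32,28)→(28,32,38)
f: translate: b→-24 (≡32 mod 56), so (28,32,38)→(28,-24,34)
f: reduced (well bottom): (28,-24,34) with a≤c, −a<b≤a
g: flip: (194,136,28)→(28,-136,194)
g: translate: b→-24 (≡-136 mod 56), so (28,-136,194)→(28,-24,34)
g: reduced (well bottom): (28,-24,34) with a≤c, −a<b≤a
reduced forms (28, -24, 34) vs (28, -24, 34) ⇒ equivalent

yes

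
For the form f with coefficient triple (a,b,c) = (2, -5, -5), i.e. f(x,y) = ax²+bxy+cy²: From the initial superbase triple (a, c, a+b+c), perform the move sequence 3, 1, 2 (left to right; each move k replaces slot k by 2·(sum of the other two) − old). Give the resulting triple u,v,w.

start (2,-5,-8) = (f(1,0),f(0,1),f(1,1))
replace slot 3: 2·(2+(-5)) − (-8) = 2 → (2,-5,2)
replace slot 1: 2·((-5)+2) − 2 = -8 → (-8,-5,2)
replace slot 2: 2·((-8)+2) − (-5) = -7 → (-8,-7,2)

-8,-7,2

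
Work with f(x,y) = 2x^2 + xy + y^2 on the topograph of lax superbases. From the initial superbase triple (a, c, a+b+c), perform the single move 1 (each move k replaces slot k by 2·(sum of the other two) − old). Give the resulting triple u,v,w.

start (2,1,4) = (f(1,0),f(0,1),f(1,1))
replace slot 1: 2·(1+4) − 2 = 8 → (8,1,4)

8,1,4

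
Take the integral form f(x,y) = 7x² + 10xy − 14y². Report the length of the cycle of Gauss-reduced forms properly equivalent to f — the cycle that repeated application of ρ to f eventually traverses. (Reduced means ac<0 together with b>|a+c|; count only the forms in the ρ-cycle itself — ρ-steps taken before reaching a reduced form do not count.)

D = 492, ⌊√D⌋ = 22
river: ρ → (-14,18,3)
river: ρ → (3,18,-14)
river: ρ → (-14,10,7)
river: ρ → (7,18,-6)
river: ρ → (-6,18,7)
river: ρ → (7,10,-14)
ρ-cycle length = 6 (tail of 0 descent steps not counted)

6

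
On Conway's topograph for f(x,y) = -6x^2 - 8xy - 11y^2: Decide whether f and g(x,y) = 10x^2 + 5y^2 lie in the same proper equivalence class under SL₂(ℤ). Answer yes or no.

D₁ = -200, D₂ = -200
f is negative-definite; reduce −f:
−f: translate: b→-4 (≡8 mod 12), so (6,8,11)→(6,-4,9)
−f: reduced (well bottom): (6,-4,9) with a≤c, −a<b≤a
flip sign back: reduced form of f is (-6,4,-9)
g: flip: (10,0,5)→(5,0,10)
g: reduced (well bottom): (5,0,10) with a≤c, −a<b≤a
reduced forms (-6, 4, -9) vs (5, 0, 10) ⇒ inequivalent

no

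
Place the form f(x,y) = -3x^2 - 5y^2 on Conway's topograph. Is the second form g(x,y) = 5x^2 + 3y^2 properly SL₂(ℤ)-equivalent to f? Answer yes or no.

D₁ = -60, D₂ = -60
f is negative-definite; reduce −f:
−f: reduced (well bottom): (3,0,5) with a≤c, −a<b≤a
flip sign back: reduced form of f is (-3,0,-5)
g: flip: (5,0,3)→(3,0,5)
g: reduced (well bottom): (3,0,5) with a≤c, −a<b≤a
reduced forms (-3, 0, -5) vs (3, 0, 5) ⇒ inequivalent

no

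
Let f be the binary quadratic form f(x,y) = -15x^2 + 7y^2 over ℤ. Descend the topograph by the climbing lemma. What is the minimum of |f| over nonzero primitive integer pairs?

descent: ρ → (7,14,-8)  [lands on river]
river: ρ → (-8,18,3)
river: ρ → (3,18,-8)
river: ρ → (-8,14,7)
closes: descent 1, river 4
min |a| on river = 3

3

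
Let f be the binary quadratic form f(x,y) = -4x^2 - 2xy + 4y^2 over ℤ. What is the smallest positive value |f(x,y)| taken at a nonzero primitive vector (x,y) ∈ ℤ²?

descent: ρ → (4,2,-4)  [lands on river]
river: ρ → (-4,6,2)
river: ρ → (2,6,-4)
river: ρ → (-4,2,4)
river: ρ → (4,6,-2)
river: ρ → (-2,6,4)
closes: descent 1, river 6
min |a| on river = 2

2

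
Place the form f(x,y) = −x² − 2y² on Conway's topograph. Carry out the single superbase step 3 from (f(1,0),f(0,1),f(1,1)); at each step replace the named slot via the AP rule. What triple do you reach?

start (-1,-2,-3) = (f(1,0),f(0,1),f(1,1))
replace slot 3: 2·((-1)+(-2)) − (-3) = -3 → (-1,-2,-3)

-1,-2,-3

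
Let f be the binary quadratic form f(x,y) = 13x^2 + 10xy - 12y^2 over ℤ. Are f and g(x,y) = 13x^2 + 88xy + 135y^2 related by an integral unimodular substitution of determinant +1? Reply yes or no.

D₁ = 724, D₂ = 724
river cycle of f (length 42): (-12, 14, 11), (11, 8, -15), (-15, 22, 4), (4, 26, -3), (-3, 22, 20), (20, 18, -5), (-5, 22, 12), (12, 26, -1), (-1, 26, 12), (12, 22, -5), … (32 more)
river cycle of g (length 42): (13, 10, -12), (-12, 14, 11), (11, 8, -15), (-15, 22, 4), (4, 26, -3), (-3, 22, 20), (20, 18, -5), (-5, 22, 12), (12, 26, -1), (-1, 26, 12), … (32 more)
cycles coincide ⇒ equivalent

yes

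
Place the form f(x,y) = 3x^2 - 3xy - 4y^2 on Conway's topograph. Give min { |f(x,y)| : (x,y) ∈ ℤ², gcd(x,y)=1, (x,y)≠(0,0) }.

descent: ρ → (-4,3,3)  [lands on river]
river: ρ → (3,3,-4)
river: ρ → (-4,5,2)
river: ρ → (2,7,-1)
river: ρ → (-1,7,2)
river: ρ → (2,5,-4)
closes: descent 1, river 6
min |a| on river = 1

1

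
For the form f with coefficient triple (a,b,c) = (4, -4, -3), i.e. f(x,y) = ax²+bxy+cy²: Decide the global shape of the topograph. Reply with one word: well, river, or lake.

D = b²−4ac = (-4)² − 4·4·(-3) = 64
D = 8² is a perfect square ⇒ form factors over ℤ ⇒ lakes

lake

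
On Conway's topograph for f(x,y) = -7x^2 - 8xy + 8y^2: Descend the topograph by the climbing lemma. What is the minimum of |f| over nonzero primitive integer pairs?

descent: ρ → (8,8,-7)  [lands on river]
river: ρ → (-7,6,9)
river: ρ → (9,12,-4)
river: ρ → (-4,12,9)
river: ρ → (9,6,-7)
river: ρ → (-7,8,8)
closes: descent 1, river 6
min |a| on river = 4

4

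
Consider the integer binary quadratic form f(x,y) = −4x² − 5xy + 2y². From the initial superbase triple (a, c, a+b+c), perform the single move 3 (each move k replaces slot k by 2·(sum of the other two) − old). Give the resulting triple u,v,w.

start (-4,2,-7) = (f(1,0),f(0,1),f(1,1))
replace slot 3: 2·((-4)+2) − (-7) = 3 → (-4,2,3)

-4,2,3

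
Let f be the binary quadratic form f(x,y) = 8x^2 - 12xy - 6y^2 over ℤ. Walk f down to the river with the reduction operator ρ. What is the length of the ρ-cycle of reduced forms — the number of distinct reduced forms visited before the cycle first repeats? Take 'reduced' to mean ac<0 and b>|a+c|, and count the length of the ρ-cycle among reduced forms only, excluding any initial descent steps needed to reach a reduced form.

D = 336, ⌊√D⌋ = 18
descent: ρ → (-6,12,8)  [lands on river]
river: ρ → (8,4,-10)
river: ρ → (-10,16,2)
river: ρ → (2,16,-10)
river: ρ → (-10,4,8)
river: ρ → (8,12,-6)
ρ-cycle length = 6 (tail of 1 descent step not counted)

6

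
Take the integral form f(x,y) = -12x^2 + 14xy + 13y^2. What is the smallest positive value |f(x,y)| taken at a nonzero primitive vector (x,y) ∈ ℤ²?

river: ρ → (13,12,-13)
river: ρ → (-13,14,12)
river: ρ → (12,10,-15)
river: ρ → (-15,20,7)
river: ρ → (7,22,-12)
river: ρ → (-12,26,3)
river: ρ → (3,28,-3)
river: ρ → (-3,26,12)
river: ρ → (12,22,-7)
river: ρ → (-7,20,15)
river: ρ → (15,10,-12)
river: ρ → (-12,14,13)
closes: descent 0, river 12
min |a| on river = 3

3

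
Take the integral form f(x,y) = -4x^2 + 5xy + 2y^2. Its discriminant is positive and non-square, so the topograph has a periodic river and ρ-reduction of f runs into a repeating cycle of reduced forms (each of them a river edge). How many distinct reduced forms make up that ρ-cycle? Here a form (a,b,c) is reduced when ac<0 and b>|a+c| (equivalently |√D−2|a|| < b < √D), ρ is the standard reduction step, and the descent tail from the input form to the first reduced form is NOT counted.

D = 57, ⌊√D⌋ = 7
river: ρ → (2,7,-1)
river: ρ → (-1,7,2)
river: ρ → (2,5,-4)
river: ρ → (-4,3,3)
river: ρ → (3,3,-4)
river: ρ → (-4,5,2)
ρ-cycle length = 6 (tail of 0 descent steps not counted)

6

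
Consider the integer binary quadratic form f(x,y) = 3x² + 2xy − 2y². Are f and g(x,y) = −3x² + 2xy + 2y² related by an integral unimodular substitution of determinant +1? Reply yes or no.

D₁ = 28, D₂ = 28
river cycle of f (length 4): (-2, 2, 3), (3, 4, -1), (-1, 4, 3), (3, 2, -2)
river cycle of g (length 4): (2, 2, -3), (-3, 4, 1), (1, 4, -3), (-3, 2, 2)
cycles differ ⇒ inequivalent

no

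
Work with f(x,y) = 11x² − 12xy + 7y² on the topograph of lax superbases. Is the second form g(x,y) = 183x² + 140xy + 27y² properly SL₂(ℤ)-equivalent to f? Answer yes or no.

D₁ = -164, D₂ = -164
f: translate: b→10 (≡-12 mod 22), so (11,-12,7)→(11,10,6)
f: flip: (11,10,6)→(6,-10,11)
f: translate: b→2 (≡-10 mod 12), so (6,-10,11)→(6,2,7)
f: reduced (well bottom): (6,2,7) with a≤c, −a<b≤a
g: flip: (183,140,27)→(27,-140,183)
g: translate: b→22 (≡-140 mod 54), so (27,-140,183)→(27,22,6)
g: flip: (27,22,6)→(6,-22,27)
g: translate: b→2 (≡-22 mod 12), so (6,-22,27)→(6,2,7)
g: reduced (well bottom): (6,2,7) with a≤c, −a<b≤a
reduced forms (6, 2, 7) vs (6, 2, 7) ⇒ equivalent

yes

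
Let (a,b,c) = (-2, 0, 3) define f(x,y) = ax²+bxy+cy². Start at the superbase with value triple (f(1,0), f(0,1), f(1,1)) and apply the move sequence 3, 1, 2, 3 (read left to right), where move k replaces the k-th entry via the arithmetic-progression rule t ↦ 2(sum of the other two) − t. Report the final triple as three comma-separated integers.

start (-2,3,1) = (f(1,0),f(0,1),f(1,1))
replace slot 3: 2·((-2)+3) − 1 = 1 → (-2,3,1)
replace slot 1: 2·(3+1) − (-2) = 10 → (10,3,1)
replace slot 2: 2·(10+1) − 3 = 19 → (10,19,1)
replace slot 3: 2·(10+19) − 1 = 57 → (10,19,57)

10,19,57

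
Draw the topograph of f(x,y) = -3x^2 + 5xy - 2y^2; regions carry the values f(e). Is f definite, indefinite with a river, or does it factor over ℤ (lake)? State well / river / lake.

D = b²−4ac = 5² − 4·(-3)·(-2) = 1
D = 1² is a perfect square ⇒ form factors over ℤ ⇒ lakes

lake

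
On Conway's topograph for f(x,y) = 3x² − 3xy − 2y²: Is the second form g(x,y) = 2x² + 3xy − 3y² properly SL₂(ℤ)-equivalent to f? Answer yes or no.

D₁ = 33, D₂ = 33
river cycle of f (length 4): (-2, 3, 3), (3, 3, -2), (-2, 5, 1), (1, 5, -2)
river cycle of g (length 4): (-3, 3, 2), (2, 5, -1), (-1, 5, 2), (2, 3, -3)
cycles differ ⇒ inequivalent

no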